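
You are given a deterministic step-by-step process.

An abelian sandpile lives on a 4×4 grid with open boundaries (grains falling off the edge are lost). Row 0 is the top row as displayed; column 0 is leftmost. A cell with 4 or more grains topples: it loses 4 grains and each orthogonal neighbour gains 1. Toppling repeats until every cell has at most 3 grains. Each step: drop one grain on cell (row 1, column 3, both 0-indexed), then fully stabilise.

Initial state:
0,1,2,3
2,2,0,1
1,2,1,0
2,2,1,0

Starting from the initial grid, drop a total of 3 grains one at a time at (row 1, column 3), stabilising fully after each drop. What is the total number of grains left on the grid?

20

t=0: 0,1,2,3
2,2,0,1
1,2,1,0
2,2,1,0
t=1: 0,1,2,3
2,2,0,2
1,2,1,0
2,2,1,0
t=2: 0,1,2,3
2,2,0,3
1,2,1,0
2,2,1,0
t=3: 0,1,3,0
2,2,1,1
1,2,1,1
2,2,1,0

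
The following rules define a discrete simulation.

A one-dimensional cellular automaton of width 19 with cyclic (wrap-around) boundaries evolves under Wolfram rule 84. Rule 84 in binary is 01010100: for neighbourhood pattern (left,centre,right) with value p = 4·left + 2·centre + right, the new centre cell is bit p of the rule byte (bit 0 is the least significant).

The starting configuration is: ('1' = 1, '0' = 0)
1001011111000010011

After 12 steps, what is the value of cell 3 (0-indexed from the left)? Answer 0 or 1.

0

k=0  1001011111000010011
k=1  1101000001100011000
k=2  0101100000110001100
k=3  0100110000011000110
k=4  0110011000001100011
k=5  0011001100000110001
k=6  1001100110000011001
k=7  1100110011000001100
k=8  0110011001100000110
k=9  0011001100110000011
k=10  1001100110011000001
k=11  1100110011001100000
k=12  0110011001100110000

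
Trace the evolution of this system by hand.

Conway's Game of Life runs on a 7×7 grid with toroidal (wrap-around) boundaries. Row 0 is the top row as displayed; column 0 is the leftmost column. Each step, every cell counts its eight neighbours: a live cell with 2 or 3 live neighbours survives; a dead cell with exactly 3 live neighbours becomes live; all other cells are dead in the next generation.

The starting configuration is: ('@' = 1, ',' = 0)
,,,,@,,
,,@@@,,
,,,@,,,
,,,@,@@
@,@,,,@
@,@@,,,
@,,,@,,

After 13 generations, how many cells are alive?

13

gen 0: ,,,,@,,
,,@@@,,
,,,@,,,
,,,@,@@
@,@,,,@
@,@@,,,
@,,,@,,
gen 1: ,,,,@@,
,,@,@,,
,,,,,@,
@,@@@@@
@,@,@@,
@,@@,,,
,@,,@,,
gen 2: ,,,,@@,
,,,@@,,
,@@,,,,
@,@,,,,
@,,,,,,
@,@,,@@
,@@,@@,
gen 3: ,,@,,,,
,,@@@@,
,@@,,,,
@,@,,,,
@,,,,,,
@,@@@@,
@@@,,,,
gen 4: ,,,,@,,
,,,,@,,
,,,,@,,
@,@,,,,
@,@,@,,
@,@@@,,
@,,,@,@
gen 5: ,,,@@,,
,,,@@@,
,,,@,,,
,,,,,,,
@,@,@,@
@,@,@,,
@@,,@,@
gen 6: @,@,,,@
,,@,,@,
,,,@,,,
,,,@,,,
@,,,,@@
,,@,@,,
@@@,@,@
gen 7: ,,@,,,,
,@@@,,@
,,@@@,,
,,,,@,@
,,,@@@@
,,@,@,,
,,@,,,@
gen 8: @,,,,,,
,@,,@,,
@@,,@,,
,,@,,,@
,,,,,,@
,,@,@,@
,@@,,,,
gen 9: @,@,,,,
,@,,,,,
@@@@,@,
,@,,,@@
@,,@,,@
@@@@,@,
@@@@,,,
gen 10: @,,@,,,
,,,@,,@
,,,,@@,
,,,@,@,
,,,@,,,
,,,,,,,
,,,,@,,
gen 11: ,,,@@,,
,,,@,@@
,,,@,@@
,,,@,@,
,,,,@,,
,,,,,,,
,,,,,,,
gen 12: ,,,@@@,
,,@@,,@
,,@@,,,
,,,@,@@
,,,,@,,
,,,,,,,
,,,,,,,
gen 13: ,,@@@@,
,,,,,@,
,,,,,@@
,,@@,@,
,,,,@@,
,,,,,,,
,,,,@,,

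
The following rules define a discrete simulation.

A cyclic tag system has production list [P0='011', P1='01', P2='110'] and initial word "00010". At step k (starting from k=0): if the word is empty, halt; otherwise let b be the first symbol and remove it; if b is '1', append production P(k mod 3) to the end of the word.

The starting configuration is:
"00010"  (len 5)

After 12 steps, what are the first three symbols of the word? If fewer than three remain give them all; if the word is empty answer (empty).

101

0) "00010"  (len 5)
1) "0010"  (len 4)
2) "010"  (len 3)
3) "10"  (len 2)
4) "0011"  (len 4)
5) "011"  (len 3)
6) "11"  (len 2)
7) "1011"  (len 4)
8) "01101"  (len 5)
9) "1101"  (len 4)
10) "101011"  (len 6)
11) "0101101"  (len 7)
12) "101101"  (len 6)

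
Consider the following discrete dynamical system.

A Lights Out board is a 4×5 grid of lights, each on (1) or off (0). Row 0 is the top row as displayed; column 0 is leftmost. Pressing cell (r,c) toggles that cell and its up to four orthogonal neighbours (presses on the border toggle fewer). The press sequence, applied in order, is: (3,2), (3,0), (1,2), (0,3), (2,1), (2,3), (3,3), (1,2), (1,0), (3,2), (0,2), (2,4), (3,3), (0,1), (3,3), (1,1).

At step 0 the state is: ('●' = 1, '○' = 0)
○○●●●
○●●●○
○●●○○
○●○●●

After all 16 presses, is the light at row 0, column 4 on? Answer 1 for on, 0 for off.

k=0  ○○●●●
○●●●○
○●●○○
○●○●●
k=1  ○○●●●
○●●●○
○●○○○
○○●○●
k=2  ○○●●●
○●●●○
●●○○○
●●●○●
k=3  ○○○●●
○○○○○
●●●○○
●●●○●
k=4  ○○●○○
○○○●○
●●●○○
●●●○●
k=5  ○○●○○
○●○●○
○○○○○
●○●○●
k=6  ○○●○○
○●○○○
○○●●●
●○●●●
k=7  ○○●○○
○●○○○
○○●○●
●○○○○
k=8  ○○○○○
○○●●○
○○○○●
●○○○○
k=9  ●○○○○
●●●●○
●○○○●
●○○○○
k=10  ●○○○○
●●●●○
●○●○●
●●●●○
k=11  ●●●●○
●●○●○
●○●○●
●●●●○
k=12  ●●●●○
●●○●●
●○●●○
●●●●●
k=13  ●●●●○
●●○●●
●○●○○
●●○○○
k=14  ○○○●○
●○○●●
●○●○○
●●○○○
k=15  ○○○●○
●○○●●
●○●●○
●●●●●
k=16  ○●○●○
○●●●●
●●●●○
●●●●●

0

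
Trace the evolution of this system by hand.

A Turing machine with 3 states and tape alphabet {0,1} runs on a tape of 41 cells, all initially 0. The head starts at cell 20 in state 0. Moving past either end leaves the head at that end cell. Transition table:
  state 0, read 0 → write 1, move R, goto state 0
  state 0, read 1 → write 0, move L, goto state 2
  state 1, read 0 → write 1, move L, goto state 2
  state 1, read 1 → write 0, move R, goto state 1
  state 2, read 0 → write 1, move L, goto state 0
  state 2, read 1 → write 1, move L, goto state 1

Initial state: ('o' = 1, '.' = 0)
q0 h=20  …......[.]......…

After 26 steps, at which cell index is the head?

39

k=0  q0 h=20  …......[.]......…
k=1  q0 h=21  ….....o[.]......…
k=2  q0 h=22  …....oo[.]......…
k=3  q0 h=23  …...ooo[.]......…
k=4  q0 h=24  …..oooo[.]......…
k=5  q0 h=25  ….ooooo[.]......…
k=6  q0 h=26  …oooooo[.]......…
k=7  q0 h=27  …oooooo[.]......…
k=8  q0 h=28  …oooooo[.]......…
k=9  q0 h=29  …oooooo[.]......…
k=10  q0 h=30  …oooooo[.]......…
k=11  q0 h=31  …oooooo[.]......…
k=12  q0 h=32  …oooooo[.]......…
k=13  q0 h=33  …oooooo[.]......…
k=14  q0 h=34  …oooooo[.]......|
k=15  q0 h=35  …oooooo[.].....|
k=16  q0 h=36  …oooooo[.]....|
k=17  q0 h=37  …oooooo[.]...|
k=18  q0 h=38  …oooooo[.]..|
k=19  q0 h=39  …oooooo[.].|
k=20  q0 h=40  …oooooo[.]|
k=21  q0 h=40  …oooooo[o]|
k=22  q2 h=39  …oooooo[o].|
k=23  q1 h=38  …oooooo[o]o.|
k=24  q1 h=39  …ooooo.[o].|
k=25  q1 h=40  …oooo..[.]|
k=26  q2 h=39  …ooooo.[.]o|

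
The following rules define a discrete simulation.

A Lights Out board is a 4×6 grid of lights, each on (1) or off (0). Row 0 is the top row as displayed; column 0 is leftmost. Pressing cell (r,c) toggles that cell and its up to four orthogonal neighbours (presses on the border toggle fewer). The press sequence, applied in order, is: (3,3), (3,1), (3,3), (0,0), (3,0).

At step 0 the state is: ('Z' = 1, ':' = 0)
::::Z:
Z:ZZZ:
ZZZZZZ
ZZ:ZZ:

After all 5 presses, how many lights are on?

15

t=0: ::::Z:
Z:ZZZ:
ZZZZZZ
ZZ:ZZ:
t=1: ::::Z:
Z:ZZZ:
ZZZ:ZZ
ZZZ:::
t=2: ::::Z:
Z:ZZZ:
Z:Z:ZZ
::::::
t=3: ::::Z:
Z:ZZZ:
Z:ZZZZ
::ZZZ:
t=4: ZZ::Z:
::ZZZ:
Z:ZZZZ
::ZZZ:
t=5: ZZ::Z:
::ZZZ:
::ZZZZ
ZZZZZ:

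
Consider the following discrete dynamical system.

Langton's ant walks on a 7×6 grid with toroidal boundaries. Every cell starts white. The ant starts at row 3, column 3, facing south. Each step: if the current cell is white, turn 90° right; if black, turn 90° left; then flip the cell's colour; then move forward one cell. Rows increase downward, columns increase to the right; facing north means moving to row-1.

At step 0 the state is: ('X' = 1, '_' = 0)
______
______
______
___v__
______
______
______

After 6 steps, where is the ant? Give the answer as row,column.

[0] ______
______
______
___v__
______
______
______
[1] ______
______
______
__<X__
______
______
______
[2] ______
______
__^___
__XX__
______
______
______
[3] ______
______
__X>__
__XX__
______
______
______
[4] ______
______
__XX__
__Xv__
______
______
______
[5] ______
______
__XX__
__X_>_
______
______
______
[6] ______
______
__XX__
__X_X_
____v_
______
______

4,4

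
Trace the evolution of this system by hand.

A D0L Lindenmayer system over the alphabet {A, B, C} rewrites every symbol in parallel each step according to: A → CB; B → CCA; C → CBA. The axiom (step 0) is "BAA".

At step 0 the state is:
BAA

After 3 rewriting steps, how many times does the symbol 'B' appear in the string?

15

gen 0: BAA
gen 1: CCACBCB
gen 2: CBACBACBCBACCACBACCA
gen 3: CBACCACBCBACCACBCBACCACBACCACBCBACBACBCBACCACBCBACBACB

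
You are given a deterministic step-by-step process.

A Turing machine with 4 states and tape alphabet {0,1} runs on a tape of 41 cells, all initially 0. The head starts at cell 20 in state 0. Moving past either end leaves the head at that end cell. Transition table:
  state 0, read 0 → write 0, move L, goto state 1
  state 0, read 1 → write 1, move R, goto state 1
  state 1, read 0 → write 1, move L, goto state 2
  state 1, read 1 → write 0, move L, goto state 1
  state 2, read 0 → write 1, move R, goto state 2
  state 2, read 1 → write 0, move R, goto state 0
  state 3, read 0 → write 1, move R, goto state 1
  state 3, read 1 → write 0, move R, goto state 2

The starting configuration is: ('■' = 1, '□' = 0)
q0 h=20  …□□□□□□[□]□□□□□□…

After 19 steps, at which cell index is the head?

23

[0] q0 h=20  …□□□□□□[□]□□□□□□…
[1] q1 h=19  …□□□□□□[□]□□□□□□…
[2] q2 h=18  …□□□□□□[□]■□□□□□…
[3] q2 h=19  …□□□□□■[■]□□□□□□…
[4] q0 h=20  …□□□□■□[□]□□□□□□…
[5] q1 h=19  …□□□□□■[□]□□□□□□…
[6] q2 h=18  …□□□□□□[■]■□□□□□…
[7] q0 h=19  …□□□□□□[■]□□□□□□…
[8] q1 h=20  …□□□□□■[□]□□□□□□…
[9] q2 h=19  …□□□□□□[■]■□□□□□…
[10] q0 h=20  …□□□□□□[■]□□□□□□…
[11] q1 h=21  …□□□□□■[□]□□□□□□…
[12] q2 h=20  …□□□□□□[■]■□□□□□…
[13] q0 h=21  …□□□□□□[■]□□□□□□…
[14] q1 h=22  …□□□□□■[□]□□□□□□…
[15] q2 h=21  …□□□□□□[■]■□□□□□…
[16] q0 h=22  …□□□□□□[■]□□□□□□…
[17] q1 h=23  …□□□□□■[□]□□□□□□…
[18] q2 h=22  …□□□□□□[■]■□□□□□…
[19] q0 h=23  …□□□□□□[■]□□□□□□…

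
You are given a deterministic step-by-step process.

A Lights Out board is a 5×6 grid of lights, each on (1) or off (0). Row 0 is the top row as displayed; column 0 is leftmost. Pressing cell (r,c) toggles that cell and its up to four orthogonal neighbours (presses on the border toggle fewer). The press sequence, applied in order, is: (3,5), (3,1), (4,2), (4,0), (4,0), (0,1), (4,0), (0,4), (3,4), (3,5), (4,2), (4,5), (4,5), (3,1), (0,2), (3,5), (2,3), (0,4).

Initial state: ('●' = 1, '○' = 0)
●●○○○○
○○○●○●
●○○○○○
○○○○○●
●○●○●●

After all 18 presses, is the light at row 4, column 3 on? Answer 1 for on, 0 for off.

0

0) ●●○○○○
○○○●○●
●○○○○○
○○○○○●
●○●○●●
1) ●●○○○○
○○○●○●
●○○○○●
○○○○●○
●○●○●○
2) ●●○○○○
○○○●○●
●●○○○●
●●●○●○
●●●○●○
3) ●●○○○○
○○○●○●
●●○○○●
●●○○●○
●○○●●○
4) ●●○○○○
○○○●○●
●●○○○●
○●○○●○
○●○●●○
5) ●●○○○○
○○○●○●
●●○○○●
●●○○●○
●○○●●○
6) ○○●○○○
○●○●○●
●●○○○●
●●○○●○
●○○●●○
7) ○○●○○○
○●○●○●
●●○○○●
○●○○●○
○●○●●○
8) ○○●●●●
○●○●●●
●●○○○●
○●○○●○
○●○●●○
9) ○○●●●●
○●○●●●
●●○○●●
○●○●○●
○●○●○○
10) ○○●●●●
○●○●●●
●●○○●○
○●○●●○
○●○●○●
11) ○○●●●●
○●○●●●
●●○○●○
○●●●●○
○○●○○●
12) ○○●●●●
○●○●●●
●●○○●○
○●●●●●
○○●○●○
13) ○○●●●●
○●○●●●
●●○○●○
○●●●●○
○○●○○●
14) ○○●●●●
○●○●●●
●○○○●○
●○○●●○
○●●○○●
15) ○●○○●●
○●●●●●
●○○○●○
●○○●●○
○●●○○●
16) ○●○○●●
○●●●●●
●○○○●●
●○○●○●
○●●○○○
17) ○●○○●●
○●●○●●
●○●●○●
●○○○○●
○●●○○○
18) ○●○●○○
○●●○○●
●○●●○●
●○○○○●
○●●○○○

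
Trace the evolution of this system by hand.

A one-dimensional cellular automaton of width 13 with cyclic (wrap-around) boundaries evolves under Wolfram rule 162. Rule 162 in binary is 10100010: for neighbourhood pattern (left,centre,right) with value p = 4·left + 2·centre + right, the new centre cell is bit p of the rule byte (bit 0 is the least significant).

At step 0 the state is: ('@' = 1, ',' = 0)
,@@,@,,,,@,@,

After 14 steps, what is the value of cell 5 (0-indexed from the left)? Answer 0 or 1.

0) ,@@,@,,,,@,@,
1) @,,@,,,,@,@,,
2) ,,@,,,,@,@,,@
3) ,@,,,,@,@,,@,
4) @,,,,@,@,,@,,
5) ,,,,@,@,,@,,@
6) ,,,@,@,,@,,@,
7) ,,@,@,,@,,@,,
8) ,@,@,,@,,@,,,
9) @,@,,@,,@,,,,
10) ,@,,@,,@,,,,@
11) @,,@,,@,,,,@,
12) ,,@,,@,,,,@,@
13) ,@,,@,,,,@,@,
14) @,,@,,,,@,@,,

0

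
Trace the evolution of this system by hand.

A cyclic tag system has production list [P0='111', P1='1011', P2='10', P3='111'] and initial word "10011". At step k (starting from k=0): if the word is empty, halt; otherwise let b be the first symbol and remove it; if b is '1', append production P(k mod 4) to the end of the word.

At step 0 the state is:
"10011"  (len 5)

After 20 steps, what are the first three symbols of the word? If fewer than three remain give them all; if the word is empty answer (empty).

111

step 0: "10011"  (len 5)
step 1: "0011111"  (len 7)
step 2: "011111"  (len 6)
step 3: "11111"  (len 5)
step 4: "1111111"  (len 7)
step 5: "111111111"  (len 9)
step 6: "111111111011"  (len 12)
step 7: "1111111101110"  (len 13)
step 8: "111111101110111"  (len 15)
step 9: "11111101110111111"  (len 17)
step 10: "11111011101111111011"  (len 20)
step 11: "111101110111111101110"  (len 21)
step 12: "11101110111111101110111"  (len 23)
step 13: "1101110111111101110111111"  (len 25)
step 14: "1011101111111011101111111011"  (len 28)
step 15: "01110111111101110111111101110"  (len 29)
step 16: "1110111111101110111111101110"  (len 28)
step 17: "110111111101110111111101110111"  (len 30)
step 18: "101111111011101111111011101111011"  (len 33)
step 19: "0111111101110111111101110111101110"  (len 34)
step 20: "111111101110111111101110111101110"  (len 33)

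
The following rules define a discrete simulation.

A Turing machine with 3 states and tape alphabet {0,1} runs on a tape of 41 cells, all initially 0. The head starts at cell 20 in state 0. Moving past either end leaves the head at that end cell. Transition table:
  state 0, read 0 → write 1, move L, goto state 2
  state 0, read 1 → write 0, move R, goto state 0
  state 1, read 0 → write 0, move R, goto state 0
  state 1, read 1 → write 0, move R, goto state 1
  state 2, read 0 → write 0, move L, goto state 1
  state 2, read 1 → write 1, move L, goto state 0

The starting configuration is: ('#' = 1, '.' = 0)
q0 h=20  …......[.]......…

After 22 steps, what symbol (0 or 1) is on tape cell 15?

1

t=0: q0 h=20  …......[.]......…
t=1: q2 h=19  …......[.]#.....…
t=2: q1 h=18  …......[.].#....…
t=3: q0 h=19  …......[.]#.....…
t=4: q2 h=18  …......[.]##....…
t=5: q1 h=17  …......[.].##...…
t=6: q0 h=18  …......[.]##....…
t=7: q2 h=17  …......[.]###...…
t=8: q1 h=16  …......[.].###..…
t=9: q0 h=17  …......[.]###...…
t=10: q2 h=16  …......[.]####..…
t=11: q1 h=15  …......[.].####.…
t=12: q0 h=16  …......[.]####..…
t=13: q2 h=15  …......[.]#####.…
t=14: q1 h=14  …......[.].#####…
t=15: q0 h=15  …......[.]#####.…
t=16: q2 h=14  …......[.]######…
t=17: q1 h=13  …......[.].#####…
t=18: q0 h=14  …......[.]######…
t=19: q2 h=13  …......[.]######…
t=20: q1 h=12  …......[.].#####…
t=21: q0 h=13  …......[.]######…
t=22: q2 h=12  …......[.]######…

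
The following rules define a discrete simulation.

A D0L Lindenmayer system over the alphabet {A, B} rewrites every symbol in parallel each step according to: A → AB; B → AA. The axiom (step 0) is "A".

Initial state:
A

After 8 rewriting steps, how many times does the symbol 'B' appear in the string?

85

[0] A
[1] AB
[2] ABAA
[3] ABAAABAB
[4] ABAAABABABAAABAA
[5] ABAAABABABAAABAAABAAABABABAAABAB
[6] ABAAABABABAAABAAABAAABABABAAABABABAAABABABAAABAAABAAABABABAAABAA
[7] ABAAABABABAAABAAABAAABABABAAABABABAAABABABAAABAAABAAABABAB…ABABAAABAAABAAABABABAAABABABAAABABABAAABAAABAAABABABAAABAB  (len 128)
[8] ABAAABABABAAABAAABAAABABABAAABABABAAABABABAAABAAABAAABABAB…ABABAAABAAABAAABABABAAABABABAAABABABAAABAAABAAABABABAAABAA  (len 256)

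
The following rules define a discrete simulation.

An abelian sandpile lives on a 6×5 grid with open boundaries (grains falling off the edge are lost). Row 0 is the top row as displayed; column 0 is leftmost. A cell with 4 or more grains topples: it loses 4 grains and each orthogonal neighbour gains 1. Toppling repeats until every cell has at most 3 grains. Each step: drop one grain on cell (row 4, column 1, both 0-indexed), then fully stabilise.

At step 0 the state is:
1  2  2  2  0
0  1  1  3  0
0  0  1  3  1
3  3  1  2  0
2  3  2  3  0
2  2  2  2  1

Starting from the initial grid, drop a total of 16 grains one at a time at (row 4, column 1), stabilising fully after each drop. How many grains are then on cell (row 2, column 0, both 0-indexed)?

gen 0: 1  2  2  2  0
0  1  1  3  0
0  0  1  3  1
3  3  1  2  0
2  3  2  3  0
2  2  2  2  1
gen 1: 1  2  2  2  0
0  1  1  3  0
1  1  1  3  1
1  1  2  2  0
0  2  3  3  0
3  3  2  2  1
gen 2: 1  2  2  2  0
0  1  1  3  0
1  1  1  3  1
1  1  2  2  0
0  3  3  3  0
3  3  2  2  1
gen 3: 1  2  2  2  0
0  1  1  3  0
1  1  1  3  1
1  2  3  3  0
2  2  2  1  1
0  2  1  0  2
gen 4: 1  2  2  2  0
0  1  1  3  0
1  1  1  3  1
1  2  3  3  0
2  3  2  1  1
0  2  1  0  2
gen 5: 1  2  2  2  0
0  1  1  3  0
1  1  1  3  1
1  3  3  3  0
3  0  3  1  1
0  3  1  0  2
gen 6: 1  2  2  2  0
0  1  1  3  0
1  1  1  3  1
1  3  3  3  0
3  1  3  1  1
0  3  1  0  2
gen 7: 1  2  2  2  0
0  1  1  3  0
1  1  1  3  1
1  3  3  3  0
3  2  3  1  1
0  3  1  0  2
gen 8: 1  2  2  2  0
0  1  1  3  0
1  1  1  3  1
1  3  3  3  0
3  3  3  1  1
0  3  1  0  2
gen 9: 1  2  2  3  0
0  1  2  0  1
1  2  3  1  2
3  2  2  1  1
1  0  2  3  1
2  1  3  0  2
gen 10: 1  2  2  3  0
0  1  2  0  1
1  2  3  1  2
3  2  2  1  1
1  1  2  3  1
2  1  3  0  2
gen 11: 1  2  2  3  0
0  1  2  0  1
1  2  3  1  2
3  2  2  1  1
1  2  2  3  1
2  1  3  0  2
gen 12: 1  2  2  3  0
0  1  2  0  1
1  2  3  1  2
3  2  2  1  1
1  3  2  3  1
2  1  3  0  2
gen 13: 1  2  2  3  0
0  1  2  0  1
1  2  3  1  2
3  3  2  1  1
2  0  3  3  1
2  2  3  0  2
gen 14: 1  2  2  3  0
0  1  2  0  1
1  2  3  1  2
3  3  2  1  1
2  1  3  3  1
2  2  3  0  2
gen 15: 1  2  2  3  0
0  1  2  0  1
1  2  3  1  2
3  3  2  1  1
2  2  3  3  1
2  2  3  0  2
gen 16: 1  2  2  3  0
0  1  2  0  1
1  2  3  1  2
3  3  2  1  1
2  3  3  3  1
2  2  3  0  2

1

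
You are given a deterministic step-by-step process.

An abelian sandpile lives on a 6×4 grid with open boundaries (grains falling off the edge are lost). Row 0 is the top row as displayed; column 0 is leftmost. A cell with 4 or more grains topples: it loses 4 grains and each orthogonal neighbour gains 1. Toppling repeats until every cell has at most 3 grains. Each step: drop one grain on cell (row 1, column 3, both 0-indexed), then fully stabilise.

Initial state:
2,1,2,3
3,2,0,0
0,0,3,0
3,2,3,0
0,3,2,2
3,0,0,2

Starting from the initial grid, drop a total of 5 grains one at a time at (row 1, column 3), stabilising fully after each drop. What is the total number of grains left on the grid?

t=0: 2,1,2,3
3,2,0,0
0,0,3,0
3,2,3,0
0,3,2,2
3,0,0,2
t=1: 2,1,2,3
3,2,0,1
0,0,3,0
3,2,3,0
0,3,2,2
3,0,0,2
t=2: 2,1,2,3
3,2,0,2
0,0,3,0
3,2,3,0
0,3,2,2
3,0,0,2
t=3: 2,1,2,3
3,2,0,3
0,0,3,0
3,2,3,0
0,3,2,2
3,0,0,2
t=4: 2,1,3,0
3,2,1,1
0,0,3,1
3,2,3,0
0,3,2,2
3,0,0,2
t=5: 2,1,3,0
3,2,1,2
0,0,3,1
3,2,3,0
0,3,2,2
3,0,0,2

38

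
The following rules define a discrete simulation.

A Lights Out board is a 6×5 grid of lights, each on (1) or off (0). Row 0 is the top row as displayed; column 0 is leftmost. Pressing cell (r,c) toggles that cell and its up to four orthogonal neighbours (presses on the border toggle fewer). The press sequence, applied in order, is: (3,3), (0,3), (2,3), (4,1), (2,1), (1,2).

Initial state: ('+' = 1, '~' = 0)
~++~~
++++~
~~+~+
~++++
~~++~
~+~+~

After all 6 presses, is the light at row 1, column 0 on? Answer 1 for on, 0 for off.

1

0) ~++~~
++++~
~~+~+
~++++
~~++~
~+~+~
1) ~++~~
++++~
~~+++
~+~~~
~~+~~
~+~+~
2) ~+~++
+++~~
~~+++
~+~~~
~~+~~
~+~+~
3) ~+~++
++++~
~~~~~
~+~+~
~~+~~
~+~+~
4) ~+~++
++++~
~~~~~
~~~+~
++~~~
~~~+~
5) ~+~++
+~++~
+++~~
~+~+~
++~~~
~~~+~
6) ~++++
++~~~
++~~~
~+~+~
++~~~
~~~+~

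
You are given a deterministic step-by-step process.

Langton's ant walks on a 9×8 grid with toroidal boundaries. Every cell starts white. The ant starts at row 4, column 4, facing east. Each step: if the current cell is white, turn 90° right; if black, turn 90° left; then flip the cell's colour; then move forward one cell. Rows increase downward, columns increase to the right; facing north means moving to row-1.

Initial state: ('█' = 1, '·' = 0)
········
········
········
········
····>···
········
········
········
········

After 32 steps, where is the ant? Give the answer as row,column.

step 0: ········
········
········
········
····>···
········
········
········
········
step 1: ········
········
········
········
····█···
····v···
········
········
········
step 2: ········
········
········
········
····█···
···<█···
········
········
········
step 3: ········
········
········
········
···^█···
···██···
········
········
········
step 4: ········
········
········
········
···█>···
···██···
········
········
········
step 5: ········
········
········
····^···
···█····
···██···
········
········
········
step 6: ········
········
········
····█>··
···█····
···██···
········
········
········
step 7: ········
········
········
····██··
···█·v··
···██···
········
········
········
step 8: ········
········
········
····██··
···█<█··
···██···
········
········
········
step 9: ········
········
········
····^█··
···███··
···██···
········
········
········
step 10: ········
········
········
···<·█··
···███··
···██···
········
········
········
step 11: ········
········
···^····
···█·█··
···███··
···██···
········
········
········
step 12: ········
········
···█>···
···█·█··
···███··
···██···
········
········
········
step 13: ········
········
···██···
···█v█··
···███··
···██···
········
········
········
step 14: ········
········
···██···
···<██··
···███··
···██···
········
········
········
step 15: ········
········
···██···
····██··
···v██··
···██···
········
········
········
step 16: ········
········
···██···
····██··
····>█··
···██···
········
········
········
step 17: ········
········
···██···
····^█··
·····█··
···██···
········
········
········
step 18: ········
········
···██···
···<·█··
·····█··
···██···
········
········
········
step 19: ········
········
···^█···
···█·█··
·····█··
···██···
········
········
········
step 20: ········
········
··<·█···
···█·█··
·····█··
···██···
········
········
········
step 21: ········
··^·····
··█·█···
···█·█··
·····█··
···██···
········
········
········
step 22: ········
··█>····
··█·█···
···█·█··
·····█··
···██···
········
········
········
step 23: ········
··██····
··█v█···
···█·█··
·····█··
···██···
········
········
········
step 24: ········
··██····
··<██···
···█·█··
·····█··
···██···
········
········
········
step 25: ········
··██····
···██···
··v█·█··
·····█··
···██···
········
········
········
step 26: ········
··██····
···██···
·<██·█··
·····█··
···██···
········
········
········
step 27: ········
··██····
·^·██···
·███·█··
·····█··
···██···
········
········
········
step 28: ········
··██····
·█>██···
·███·█··
·····█··
···██···
········
········
········
step 29: ········
··██····
·████···
·█v█·█··
·····█··
···██···
········
········
········
step 30: ········
··██····
·████···
·█·>·█··
·····█··
···██···
········
········
········
step 31: ········
··██····
·██^█···
·█···█··
·····█··
···██···
········
········
········
step 32: ········
··██····
·█<·█···
·█···█··
·····█··
···██···
········
········
········

2,2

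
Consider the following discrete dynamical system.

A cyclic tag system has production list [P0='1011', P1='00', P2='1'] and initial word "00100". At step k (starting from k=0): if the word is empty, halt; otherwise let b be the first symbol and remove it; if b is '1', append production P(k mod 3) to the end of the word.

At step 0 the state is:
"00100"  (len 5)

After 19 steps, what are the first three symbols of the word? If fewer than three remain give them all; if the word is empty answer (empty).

step 0: "00100"  (len 5)
step 1: "0100"  (len 4)
step 2: "100"  (len 3)
step 3: "001"  (len 3)
step 4: "01"  (len 2)
step 5: "1"  (len 1)
step 6: "1"  (len 1)
step 7: "1011"  (len 4)
step 8: "01100"  (len 5)
step 9: "1100"  (len 4)
step 10: "1001011"  (len 7)
step 11: "00101100"  (len 8)
step 12: "0101100"  (len 7)
step 13: "101100"  (len 6)
step 14: "0110000"  (len 7)
step 15: "110000"  (len 6)
step 16: "100001011"  (len 9)
step 17: "0000101100"  (len 10)
step 18: "000101100"  (len 9)
step 19: "00101100"  (len 8)

001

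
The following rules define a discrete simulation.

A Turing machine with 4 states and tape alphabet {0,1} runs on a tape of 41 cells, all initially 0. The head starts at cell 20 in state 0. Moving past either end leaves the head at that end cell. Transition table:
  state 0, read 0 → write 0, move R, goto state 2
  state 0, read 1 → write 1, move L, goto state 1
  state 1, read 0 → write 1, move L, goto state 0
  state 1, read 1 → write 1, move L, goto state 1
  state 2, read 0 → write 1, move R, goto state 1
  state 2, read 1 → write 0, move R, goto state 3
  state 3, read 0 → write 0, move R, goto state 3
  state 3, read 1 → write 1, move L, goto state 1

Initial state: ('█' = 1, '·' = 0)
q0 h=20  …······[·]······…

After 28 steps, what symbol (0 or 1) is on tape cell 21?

step 0: q0 h=20  …······[·]······…
step 1: q2 h=21  …······[·]······…
step 2: q1 h=22  …·····█[·]······…
step 3: q0 h=21  …······[█]█·····…
step 4: q1 h=20  …······[·]██····…
step 5: q0 h=19  …······[·]███···…
step 6: q2 h=20  …······[█]██····…
step 7: q3 h=21  …······[█]█·····…
step 8: q1 h=20  …······[·]██····…
step 9: q0 h=19  …······[·]███···…
step 10: q2 h=20  …······[█]██····…
step 11: q3 h=21  …······[█]█·····…
step 12: q1 h=20  …······[·]██····…
step 13: q0 h=19  …······[·]███···…
step 14: q2 h=20  …······[█]██····…
step 15: q3 h=21  …······[█]█·····…
step 16: q1 h=20  …······[·]██····…
step 17: q0 h=19  …······[·]███···…
step 18: q2 h=20  …······[█]██····…
step 19: q3 h=21  …······[█]█·····…
step 20: q1 h=20  …······[·]██····…
step 21: q0 h=19  …······[·]███···…
step 22: q2 h=20  …······[█]██····…
step 23: q3 h=21  …······[█]█·····…
step 24: q1 h=20  …······[·]██····…
step 25: q0 h=19  …······[·]███···…
step 26: q2 h=20  …······[█]██····…
step 27: q3 h=21  …······[█]█·····…
step 28: q1 h=20  …······[·]██····…

1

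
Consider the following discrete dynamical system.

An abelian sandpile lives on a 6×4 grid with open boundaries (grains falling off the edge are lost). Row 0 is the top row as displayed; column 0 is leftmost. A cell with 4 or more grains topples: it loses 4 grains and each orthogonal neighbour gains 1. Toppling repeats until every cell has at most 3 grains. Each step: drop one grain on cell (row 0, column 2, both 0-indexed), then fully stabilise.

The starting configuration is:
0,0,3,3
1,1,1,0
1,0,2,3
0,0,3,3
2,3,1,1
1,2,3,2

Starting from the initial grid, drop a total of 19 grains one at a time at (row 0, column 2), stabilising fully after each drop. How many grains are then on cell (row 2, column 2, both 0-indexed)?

3

k=0  0,0,3,3
1,1,1,0
1,0,2,3
0,0,3,3
2,3,1,1
1,2,3,2
k=1  0,1,1,0
1,1,2,1
1,0,2,3
0,0,3,3
2,3,1,1
1,2,3,2
k=2  0,1,2,0
1,1,2,1
1,0,2,3
0,0,3,3
2,3,1,1
1,2,3,2
k=3  0,1,3,0
1,1,2,1
1,0,2,3
0,0,3,3
2,3,1,1
1,2,3,2
k=4  0,2,0,1
1,1,3,1
1,0,2,3
0,0,3,3
2,3,1,1
1,2,3,2
k=5  0,2,1,1
1,1,3,1
1,0,2,3
0,0,3,3
2,3,1,1
1,2,3,2
k=6  0,2,2,1
1,1,3,1
1,0,2,3
0,0,3,3
2,3,1,1
1,2,3,2
k=7  0,2,3,1
1,1,3,1
1,0,2,3
0,0,3,3
2,3,1,1
1,2,3,2
k=8  0,3,1,2
1,2,0,2
1,0,3,3
0,0,3,3
2,3,1,1
1,2,3,2
k=9  0,3,2,2
1,2,0,2
1,0,3,3
0,0,3,3
2,3,1,1
1,2,3,2
k=10  0,3,3,2
1,2,0,2
1,0,3,3
0,0,3,3
2,3,1,1
1,2,3,2
k=11  1,0,1,3
1,3,1,2
1,0,3,3
0,0,3,3
2,3,1,1
1,2,3,2
k=12  1,0,2,3
1,3,1,2
1,0,3,3
0,0,3,3
2,3,1,1
1,2,3,2
k=13  1,0,3,3
1,3,1,2
1,0,3,3
0,0,3,3
2,3,1,1
1,2,3,2
k=14  1,1,1,0
1,3,2,3
1,0,3,3
0,0,3,3
2,3,1,1
1,2,3,2
k=15  1,1,2,0
1,3,2,3
1,0,3,3
0,0,3,3
2,3,1,1
1,2,3,2
k=16  1,1,3,0
1,3,2,3
1,0,3,3
0,0,3,3
2,3,1,1
1,2,3,2
k=17  1,2,0,1
1,3,3,3
1,0,3,3
0,0,3,3
2,3,1,1
1,2,3,2
k=18  1,2,1,1
1,3,3,3
1,0,3,3
0,0,3,3
2,3,1,1
1,2,3,2
k=19  1,2,2,1
1,3,3,3
1,0,3,3
0,0,3,3
2,3,1,1
1,2,3,2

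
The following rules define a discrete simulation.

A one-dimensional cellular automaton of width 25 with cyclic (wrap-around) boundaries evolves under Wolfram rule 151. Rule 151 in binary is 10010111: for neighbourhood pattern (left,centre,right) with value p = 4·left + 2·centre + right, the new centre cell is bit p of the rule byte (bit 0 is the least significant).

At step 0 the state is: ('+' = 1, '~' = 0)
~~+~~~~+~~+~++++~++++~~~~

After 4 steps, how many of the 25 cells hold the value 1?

16

t=0: ~~+~~~~+~~+~++++~++++~~~~
t=1: +++++++++++~~++~~~++~++++
t=2: ++++++++++~++~~+++~~~~+++
t=3: +++++++++~~~~++~+~++++~++
t=4: ++++++++~++++~~~+~~++~~~+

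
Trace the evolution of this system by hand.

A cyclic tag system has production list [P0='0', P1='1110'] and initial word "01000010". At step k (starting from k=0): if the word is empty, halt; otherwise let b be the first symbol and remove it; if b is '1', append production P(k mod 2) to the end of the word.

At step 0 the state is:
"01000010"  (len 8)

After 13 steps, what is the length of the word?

6

0) "01000010"  (len 8)
1) "1000010"  (len 7)
2) "0000101110"  (len 10)
3) "000101110"  (len 9)
4) "00101110"  (len 8)
5) "0101110"  (len 7)
6) "101110"  (len 6)
7) "011100"  (len 6)
8) "11100"  (len 5)
9) "11000"  (len 5)
10) "10001110"  (len 8)
11) "00011100"  (len 8)
12) "0011100"  (len 7)
13) "011100"  (len 6)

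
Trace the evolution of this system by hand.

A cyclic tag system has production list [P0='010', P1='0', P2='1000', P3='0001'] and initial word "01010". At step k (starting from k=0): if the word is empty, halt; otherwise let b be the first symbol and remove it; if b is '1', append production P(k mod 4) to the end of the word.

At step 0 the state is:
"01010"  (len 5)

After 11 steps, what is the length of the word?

0

k=0  "01010"  (len 5)
k=1  "1010"  (len 4)
k=2  "0100"  (len 4)
k=3  "100"  (len 3)
k=4  "000001"  (len 6)
k=5  "00001"  (len 5)
k=6  "0001"  (len 4)
k=7  "001"  (len 3)
k=8  "01"  (len 2)
k=9  "1"  (len 1)
k=10  "0"  (len 1)
k=11  (halted — word empty)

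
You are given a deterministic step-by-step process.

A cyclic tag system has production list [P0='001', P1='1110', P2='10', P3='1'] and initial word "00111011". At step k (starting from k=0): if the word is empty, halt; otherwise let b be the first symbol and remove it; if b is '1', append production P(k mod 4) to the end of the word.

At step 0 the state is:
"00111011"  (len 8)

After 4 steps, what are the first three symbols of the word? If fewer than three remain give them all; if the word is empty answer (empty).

101

k=0  "00111011"  (len 8)
k=1  "0111011"  (len 7)
k=2  "111011"  (len 6)
k=3  "1101110"  (len 7)
k=4  "1011101"  (len 7)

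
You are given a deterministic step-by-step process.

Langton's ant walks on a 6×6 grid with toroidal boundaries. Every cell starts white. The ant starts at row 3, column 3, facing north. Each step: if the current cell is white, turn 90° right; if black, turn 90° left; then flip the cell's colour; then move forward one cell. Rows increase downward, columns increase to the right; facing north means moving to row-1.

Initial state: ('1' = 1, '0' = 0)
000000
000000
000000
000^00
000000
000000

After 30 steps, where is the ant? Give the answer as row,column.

0) 000000
000000
000000
000^00
000000
000000
1) 000000
000000
000000
0001>0
000000
000000
2) 000000
000000
000000
000110
0000v0
000000
3) 000000
000000
000000
000110
000<10
000000
4) 000000
000000
000000
000^10
000110
000000
5) 000000
000000
000000
00<010
000110
000000
6) 000000
000000
00^000
001010
000110
000000
7) 000000
000000
001>00
001010
000110
000000
8) 000000
000000
001100
001v10
000110
000000
9) 000000
000000
001100
00<110
000110
000000
10) 000000
000000
001100
000110
00v110
000000
11) 000000
000000
001100
000110
0<1110
000000
12) 000000
000000
001100
0^0110
011110
000000
13) 000000
000000
001100
01>110
011110
000000
14) 000000
000000
001100
011110
01v110
000000
15) 000000
000000
001100
011110
010>10
000000
16) 000000
000000
001100
011^10
010010
000000
17) 000000
000000
001100
01<010
010010
000000
18) 000000
000000
001100
010010
01v010
000000
19) 000000
000000
001100
010010
0<1010
000000
20) 000000
000000
001100
010010
001010
0v0000
21) 000000
000000
001100
010010
001010
<10000
22) 000000
000000
001100
010010
^01010
110000
23) 000000
000000
001100
010010
1>1010
110000
24) 000000
000000
001100
010010
111010
1v0000
25) 000000
000000
001100
010010
111010
10>000
26) 00v000
000000
001100
010010
111010
101000
27) 0<1000
000000
001100
010010
111010
101000
28) 011000
000000
001100
010010
111010
1^1000
29) 011000
000000
001100
010010
111010
11>000
30) 011000
000000
001100
010010
11^010
110000

4,2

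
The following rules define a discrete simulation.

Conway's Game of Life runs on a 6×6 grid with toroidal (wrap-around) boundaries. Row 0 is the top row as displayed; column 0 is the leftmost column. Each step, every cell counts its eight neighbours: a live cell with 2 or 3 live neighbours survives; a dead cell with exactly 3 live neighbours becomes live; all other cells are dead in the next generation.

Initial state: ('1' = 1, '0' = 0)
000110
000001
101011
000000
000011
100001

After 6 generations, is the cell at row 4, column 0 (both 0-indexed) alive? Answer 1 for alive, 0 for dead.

0) 000110
000001
101011
000000
000011
100001
1) 100010
100000
100011
100100
100011
100100
2) 110000
110010
110010
010100
110110
110100
3) 000000
001000
000110
000100
000111
000110
4) 000100
000100
001110
001001
001001
000101
5) 001100
000000
001010
011001
101101
001100
6) 001100
001000
011100
000001
100001
000000

1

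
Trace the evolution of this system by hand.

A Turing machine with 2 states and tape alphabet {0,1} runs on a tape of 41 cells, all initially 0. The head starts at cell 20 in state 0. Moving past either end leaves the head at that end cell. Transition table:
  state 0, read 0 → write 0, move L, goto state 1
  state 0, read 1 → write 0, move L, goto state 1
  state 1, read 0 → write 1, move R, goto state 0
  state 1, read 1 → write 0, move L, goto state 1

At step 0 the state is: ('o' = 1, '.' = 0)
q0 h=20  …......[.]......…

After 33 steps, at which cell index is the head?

9

gen 0: q0 h=20  …......[.]......…
gen 1: q1 h=19  …......[.]......…
gen 2: q0 h=20  ….....o[.]......…
gen 3: q1 h=19  …......[o]......…
gen 4: q1 h=18  …......[.]......…
gen 5: q0 h=19  ….....o[.]......…
gen 6: q1 h=18  …......[o]......…
gen 7: q1 h=17  …......[.]......…
gen 8: q0 h=18  ….....o[.]......…
gen 9: q1 h=17  …......[o]......…
gen 10: q1 h=16  …......[.]......…
gen 11: q0 h=17  ….....o[.]......…
gen 12: q1 h=16  …......[o]......…
gen 13: q1 h=15  …......[.]......…
gen 14: q0 h=16  ….....o[.]......…
gen 15: q1 h=15  …......[o]......…
gen 16: q1 h=14  …......[.]......…
gen 17: q0 h=15  ….....o[.]......…
gen 18: q1 h=14  …......[o]......…
gen 19: q1 h=13  …......[.]......…
gen 20: q0 h=14  ….....o[.]......…
gen 21: q1 h=13  …......[o]......…
gen 22: q1 h=12  …......[.]......…
gen 23: q0 h=13  ….....o[.]......…
gen 24: q1 h=12  …......[o]......…
gen 25: q1 h=11  …......[.]......…
gen 26: q0 h=12  ….....o[.]......…
gen 27: q1 h=11  …......[o]......…
gen 28: q1 h=10  …......[.]......…
gen 29: q0 h=11  ….....o[.]......…
gen 30: q1 h=10  …......[o]......…
gen 31: q1 h= 9  …......[.]......…
gen 32: q0 h=10  ….....o[.]......…
gen 33: q1 h= 9  …......[o]......…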